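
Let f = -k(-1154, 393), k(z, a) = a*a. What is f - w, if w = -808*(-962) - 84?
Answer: -931661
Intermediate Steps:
k(z, a) = a²
f = -154449 (f = -1*393² = -1*154449 = -154449)
w = 777212 (w = 777296 - 84 = 777212)
f - w = -154449 - 1*777212 = -154449 - 777212 = -931661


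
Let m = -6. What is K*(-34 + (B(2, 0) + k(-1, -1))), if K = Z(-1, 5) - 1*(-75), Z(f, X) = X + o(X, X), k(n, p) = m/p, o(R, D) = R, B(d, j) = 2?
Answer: -2210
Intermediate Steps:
k(n, p) = -6/p
Z(f, X) = 2*X (Z(f, X) = X + X = 2*X)
K = 85 (K = 2*5 - 1*(-75) = 10 + 75 = 85)
K*(-34 + (B(2, 0) + k(-1, -1))) = 85*(-34 + (2 - 6/(-1))) = 85*(-34 + (2 - 6*(-1))) = 85*(-34 + (2 + 6)) = 85*(-34 + 8) = 85*(-26) = -2210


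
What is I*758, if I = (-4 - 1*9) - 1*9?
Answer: -16676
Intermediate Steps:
I = -22 (I = (-4 - 9) - 9 = -13 - 9 = -22)
I*758 = -22*758 = -16676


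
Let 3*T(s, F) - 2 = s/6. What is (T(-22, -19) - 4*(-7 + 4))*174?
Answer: 5974/3 ≈ 1991.3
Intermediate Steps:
T(s, F) = ⅔ + s/18 (T(s, F) = ⅔ + (s/6)/3 = ⅔ + s/18)
(T(-22, -19) - 4*(-7 + 4))*174 = ((⅔ + (1/18)*(-22)) - 4*(-7 + 4))*174 = ((⅔ - 11/9) - 4*(-3))*174 = (-5/9 + 12)*174 = (103/9)*174 = 5974/3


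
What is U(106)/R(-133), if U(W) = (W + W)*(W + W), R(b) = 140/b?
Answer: -213484/5 ≈ -42697.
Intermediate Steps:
U(W) = 4*W² (U(W) = (2*W)*(2*W) = 4*W²)
U(106)/R(-133) = (4*106²)/((140/(-133))) = (4*11236)/((140*(-1/133))) = 44944/(-20/19) = 44944*(-19/20) = -213484/5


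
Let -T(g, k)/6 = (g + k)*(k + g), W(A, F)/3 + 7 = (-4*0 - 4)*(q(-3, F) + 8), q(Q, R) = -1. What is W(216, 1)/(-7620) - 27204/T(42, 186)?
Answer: 333395/3300984 ≈ 0.10100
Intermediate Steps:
W(A, F) = -105 (W(A, F) = -21 + 3*((-4*0 - 4)*(-1 + 8)) = -21 + 3*((0 - 4)*7) = -21 + 3*(-4*7) = -21 + 3*(-28) = -21 - 84 = -105)
T(g, k) = -6*(g + k)² (T(g, k) = -6*(g + k)*(k + g) = -6*(g + k)*(g + k) = -6*(g + k)²)
W(216, 1)/(-7620) - 27204/T(42, 186) = -105/(-7620) - 27204*(-1/(6*(42 + 186)²)) = -105*(-1/7620) - 27204/((-6*228²)) = 7/508 - 27204/((-6*51984)) = 7/508 - 27204/(-311904) = 7/508 - 27204*(-1/311904) = 7/508 + 2267/25992 = 333395/3300984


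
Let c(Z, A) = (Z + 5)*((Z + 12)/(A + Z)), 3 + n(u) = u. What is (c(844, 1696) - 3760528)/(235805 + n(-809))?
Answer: -2387753594/149220555 ≈ -16.001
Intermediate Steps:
n(u) = -3 + u
c(Z, A) = (5 + Z)*(12 + Z)/(A + Z) (c(Z, A) = (5 + Z)*((12 + Z)/(A + Z)) = (5 + Z)*(12 + Z)/(A + Z))
(c(844, 1696) - 3760528)/(235805 + n(-809)) = ((60 + 844² + 17*844)/(1696 + 844) - 3760528)/(235805 + (-3 - 809)) = ((60 + 712336 + 14348)/2540 - 3760528)/(235805 - 812) = ((1/2540)*726744 - 3760528)/234993 = (181686/635 - 3760528)*(1/234993) = -2387753594/635*1/234993 = -2387753594/149220555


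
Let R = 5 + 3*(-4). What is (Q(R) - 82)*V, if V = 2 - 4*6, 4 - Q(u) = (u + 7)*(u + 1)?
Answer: 1716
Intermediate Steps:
R = -7 (R = 5 - 12 = -7)
Q(u) = 4 - (1 + u)*(7 + u) (Q(u) = 4 - (u + 7)*(u + 1) = 4 - (7 + u)*(1 + u) = 4 - (1 + u)*(7 + u))
V = -22 (V = 2 - 24 = -22)
(Q(R) - 82)*V = ((-3 - 1*(-7)**2 - 8*(-7)) - 82)*(-22) = ((-3 - 1*49 + 56) - 82)*(-22) = ((-3 - 49 + 56) - 82)*(-22) = (4 - 82)*(-22) = -78*(-22) = 1716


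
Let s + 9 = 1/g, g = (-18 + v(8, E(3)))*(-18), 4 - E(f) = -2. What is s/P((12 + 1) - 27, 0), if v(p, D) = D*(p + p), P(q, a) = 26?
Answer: -12637/36504 ≈ -0.34618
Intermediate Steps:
E(f) = 6 (E(f) = 4 - 1*(-2) = 4 + 2 = 6)
v(p, D) = 2*D*p (v(p, D) = D*(2*p) = 2*D*p)
g = -1404 (g = (-18 + 2*6*8)*(-18) = (-18 + 96)*(-18) = 78*(-18) = -1404)
s = -12637/1404 (s = -9 + 1/(-1404) = -9 - 1/1404 = -12637/1404 ≈ -9.0007)
s/P((12 + 1) - 27, 0) = -12637/1404/26 = -12637/1404*1/26 = -12637/36504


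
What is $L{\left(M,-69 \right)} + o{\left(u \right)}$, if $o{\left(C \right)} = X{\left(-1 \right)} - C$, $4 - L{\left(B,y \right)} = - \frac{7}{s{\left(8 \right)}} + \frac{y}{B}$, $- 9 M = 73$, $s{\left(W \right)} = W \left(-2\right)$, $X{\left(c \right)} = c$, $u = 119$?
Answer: $- \frac{145935}{1168} \approx -124.94$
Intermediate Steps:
$s{\left(W \right)} = - 2 W$
$M = - \frac{73}{9}$ ($M = \left(- \frac{1}{9}\right) 73 = - \frac{73}{9} \approx -8.1111$)
$L{\left(B,y \right)} = \frac{57}{16} - \frac{y}{B}$ ($L{\left(B,y \right)} = 4 - \left(- \frac{7}{\left(-2\right) 8} + \frac{y}{B}\right) = 4 - \left(- \frac{7}{-16} + \frac{y}{B}\right) = 4 - \left(\left(-7\right) \left(- \frac{1}{16}\right) + \frac{y}{B}\right) = 4 - \left(\frac{7}{16} + \frac{y}{B}\right) = \frac{57}{16} - \frac{y}{B}$)
$o{\left(C \right)} = -1 - C$
$L{\left(M,-69 \right)} + o{\left(u \right)} = \left(\frac{57}{16} - - \frac{69}{- \frac{73}{9}}\right) - 120 = \left(\frac{57}{16} - \left(-69\right) \left(- \frac{9}{73}\right)\right) - 120 = \left(\frac{57}{16} - \frac{621}{73}\right) - 120 = - \frac{5775}{1168} - 120 = - \frac{145935}{1168}$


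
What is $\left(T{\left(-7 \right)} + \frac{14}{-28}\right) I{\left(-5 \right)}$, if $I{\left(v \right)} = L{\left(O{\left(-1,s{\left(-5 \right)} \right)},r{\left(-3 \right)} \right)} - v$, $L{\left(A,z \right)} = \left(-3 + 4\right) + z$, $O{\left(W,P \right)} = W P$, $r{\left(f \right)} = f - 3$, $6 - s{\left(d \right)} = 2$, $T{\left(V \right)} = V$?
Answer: $0$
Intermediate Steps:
$s{\left(d \right)} = 4$ ($s{\left(d \right)} = 6 - 2 = 4$)
$r{\left(f \right)} = -3 + f$ ($r{\left(f \right)} = f - 3 = -3 + f$)
$O{\left(W,P \right)} = P W$
$L{\left(A,z \right)} = 1 + z$
$I{\left(v \right)} = -5 - v$ ($I{\left(v \right)} = \left(1 - 6\right) - v = -5 - v$)
$\left(T{\left(-7 \right)} + \frac{14}{-28}\right) I{\left(-5 \right)} = \left(-7 + \frac{14}{-28}\right) \left(-5 - -5\right) = \left(-7 + 14 \left(- \frac{1}{28}\right)\right) \left(-5 + 5\right) = \left(-7 - \frac{1}{2}\right) 0 = \left(- \frac{15}{2}\right) 0 = 0$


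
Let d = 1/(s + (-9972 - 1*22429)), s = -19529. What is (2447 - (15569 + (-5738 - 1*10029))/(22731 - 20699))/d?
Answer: -64555507215/508 ≈ -1.2708e+8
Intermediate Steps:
d = -1/51930 (d = 1/(-19529 + (-9972 - 1*22429)) = 1/(-19529 + (-9972 - 22429)) = 1/(-19529 - 32401) = 1/(-51930) = -1/51930 ≈ -1.9257e-5)
(2447 - (15569 + (-5738 - 1*10029))/(22731 - 20699))/d = (2447 - (15569 + (-5738 - 1*10029))/(22731 - 20699))/(-1/51930) = (2447 - (15569 + (-5738 - 10029))/2032)*(-51930) = (2447 - (15569 - 15767)/2032)*(-51930) = (2447 - (-198)/2032)*(-51930) = (2447 - 1*(-99/1016))*(-51930) = (2447 + 99/1016)*(-51930) = (2486251/1016)*(-51930) = -64555507215/508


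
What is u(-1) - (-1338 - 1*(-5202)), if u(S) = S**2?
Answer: -3863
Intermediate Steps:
u(-1) - (-1338 - 1*(-5202)) = (-1)**2 - (-1338 - 1*(-5202)) = 1 - (-1338 + 5202) = 1 - 1*3864 = 1 - 3864 = -3863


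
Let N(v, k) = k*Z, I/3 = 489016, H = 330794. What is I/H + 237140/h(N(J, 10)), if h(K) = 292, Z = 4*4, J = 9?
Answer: 9859108397/12073981 ≈ 816.56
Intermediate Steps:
I = 1467048 (I = 3*489016 = 1467048)
Z = 16
N(v, k) = 16*k (N(v, k) = k*16 = 16*k)
I/H + 237140/h(N(J, 10)) = 1467048/330794 + 237140/292 = 1467048*(1/330794) + 237140*(1/292) = 733524/165397 + 59285/73 = 9859108397/12073981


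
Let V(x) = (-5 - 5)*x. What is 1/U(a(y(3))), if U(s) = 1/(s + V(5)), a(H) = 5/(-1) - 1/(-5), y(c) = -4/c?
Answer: -274/5 ≈ -54.800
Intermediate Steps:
V(x) = -10*x
a(H) = -24/5 (a(H) = 5*(-1) - 1*(-⅕) = -5 + ⅕ = -24/5)
U(s) = 1/(-50 + s) (U(s) = 1/(s - 10*5) = 1/(s - 50) = 1/(-50 + s))
1/U(a(y(3))) = 1/(1/(-50 - 24/5)) = 1/(1/(-274/5)) = 1/(-5/274) = -274/5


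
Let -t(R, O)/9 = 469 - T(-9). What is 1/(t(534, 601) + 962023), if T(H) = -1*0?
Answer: 1/957802 ≈ 1.0441e-6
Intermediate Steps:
T(H) = 0
t(R, O) = -4221 (t(R, O) = -9*(469 - 1*0) = -9*(469 + 0) = -9*469 = -4221)
1/(t(534, 601) + 962023) = 1/(-4221 + 962023) = 1/957802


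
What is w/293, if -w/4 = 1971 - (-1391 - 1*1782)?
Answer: -20576/293 ≈ -70.225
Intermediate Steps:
w = -20576 (w = -4*(1971 - (-1391 - 1*1782)) = -4*(1971 - (-1391 - 1782)) = -4*(1971 - 1*(-3173)) = -4*(1971 + 3173) = -4*5144 = -20576)
w/293 = -20576/293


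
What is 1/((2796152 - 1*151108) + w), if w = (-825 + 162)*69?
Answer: 1/2599297 ≈ 3.8472e-7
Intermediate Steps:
w = -45747 (w = -663*69 = -45747)
1/((2796152 - 1*151108) + w) = 1/((2796152 - 1*151108) - 45747) = 1/((2796152 - 151108) - 45747) = 1/(2645044 - 45747) = 1/2599297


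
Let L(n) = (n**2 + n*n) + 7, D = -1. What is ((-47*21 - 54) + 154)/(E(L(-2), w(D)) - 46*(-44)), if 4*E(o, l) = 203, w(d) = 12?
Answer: -3548/8299 ≈ -0.42752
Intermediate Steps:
L(n) = 7 + 2*n**2 (L(n) = (n**2 + n**2) + 7 = 2*n**2 + 7 = 7 + 2*n**2)
E(o, l) = 203/4 (E(o, l) = (1/4)*203 = 203/4)
((-47*21 - 54) + 154)/(E(L(-2), w(D)) - 46*(-44)) = ((-47*21 - 54) + 154)/(203/4 - 46*(-44)) = ((-987 - 54) + 154)/(203/4 + 2024) = (-1041 + 154)/(8299/4) = -887*4/8299 = -3548/8299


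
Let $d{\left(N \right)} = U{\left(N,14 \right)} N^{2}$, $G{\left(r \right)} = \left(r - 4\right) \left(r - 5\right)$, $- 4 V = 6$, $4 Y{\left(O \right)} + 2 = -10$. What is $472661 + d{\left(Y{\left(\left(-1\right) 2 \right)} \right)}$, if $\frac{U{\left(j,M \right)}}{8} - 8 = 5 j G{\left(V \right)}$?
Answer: $434627$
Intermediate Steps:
$Y{\left(O \right)} = -3$ ($Y{\left(O \right)} = - \frac{1}{2} + \frac{1}{4} \left(-10\right) = - \frac{1}{2} - \frac{5}{2} = -3$)
$V = - \frac{3}{2}$ ($V = \left(- \frac{1}{4}\right) 6 = - \frac{3}{2} \approx -1.5$)
$G{\left(r \right)} = \left(-5 + r\right) \left(-4 + r\right)$ ($G{\left(r \right)} = \left(-4 + r\right) \left(-5 + r\right) = \left(-5 + r\right) \left(-4 + r\right)$)
$U{\left(j,M \right)} = 64 + 1430 j$ ($U{\left(j,M \right)} = 64 + 8 \cdot 5 j \left(20 + \left(- \frac{3}{2}\right)^{2} - - \frac{27}{2}\right) = 64 + 8 \cdot 5 j \left(20 + \frac{9}{4} + \frac{27}{2}\right) = 64 + 8 \cdot 5 j \frac{143}{4} = 64 + 8 \frac{715 j}{4} = 64 + 1430 j$)
$d{\left(N \right)} = N^{2} \left(64 + 1430 N\right)$ ($d{\left(N \right)} = \left(64 + 1430 N\right) N^{2} = N^{2} \left(64 + 1430 N\right)$)
$472661 + d{\left(Y{\left(\left(-1\right) 2 \right)} \right)} = 472661 + \left(-3\right)^{2} \left(64 + 1430 \left(-3\right)\right) = 472661 + 9 \left(64 - 4290\right) = 472661 + 9 \left(-4226\right) = 472661 - 38034 = 434627$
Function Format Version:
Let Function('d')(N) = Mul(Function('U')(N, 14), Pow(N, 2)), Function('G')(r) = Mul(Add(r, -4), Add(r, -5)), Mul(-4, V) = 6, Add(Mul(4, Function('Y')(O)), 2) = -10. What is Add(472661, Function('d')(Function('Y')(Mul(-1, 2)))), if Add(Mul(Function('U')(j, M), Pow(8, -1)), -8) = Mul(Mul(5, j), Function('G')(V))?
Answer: 434627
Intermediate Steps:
Function('Y')(O) = -3 (Function('Y')(O) = Add(Rational(-1, 2), Mul(Rational(1, 4), -10)) = Add(Rational(-1, 2), Rational(-5, 2)) = -3)
V = Rational(-3, 2) (V = Mul(Rational(-1, 4), 6) = Rational(-3, 2) ≈ -1.5000)
Function('G')(r) = Mul(Add(-5, r), Add(-4, r)) (Function('G')(r) = Mul(Add(-4, r), Add(-5, r)) = Mul(Add(-5, r), Add(-4, r)))
Function('U')(j, M) = Add(64, Mul(1430, j)) (Function('U')(j, M) = Add(64, Mul(8, Mul(Mul(5, j), Add(20, Pow(Rational(-3, 2), 2), Mul(-9, Rational(-3, 2)))))) = Add(64, Mul(8, Mul(Mul(5, j), Add(20, Rational(9, 4), Rational(27, 2))))) = Add(64, Mul(8, Mul(Mul(5, j), Rational(143, 4)))) = Add(64, Mul(8, Mul(Rational(715, 4), j))) = Add(64, Mul(1430, j)))
Function('d')(N) = Mul(Pow(N, 2), Add(64, Mul(1430, N))) (Function('d')(N) = Mul(Add(64, Mul(1430, N)), Pow(N, 2)) = Mul(Pow(N, 2), Add(64, Mul(1430, N))))
Add(472661, Function('d')(Function('Y')(Mul(-1, 2)))) = Add(472661, Mul(Pow(-3, 2), Add(64, Mul(1430, -3)))) = Add(472661, Mul(9, Add(64, -4290))) = Add(472661, Mul(9, -4226)) = Add(472661, -38034) = 434627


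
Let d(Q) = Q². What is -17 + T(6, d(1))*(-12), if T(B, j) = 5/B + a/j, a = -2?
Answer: -3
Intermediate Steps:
T(B, j) = -2/j + 5/B (T(B, j) = 5/B - 2/j = -2/j + 5/B)
-17 + T(6, d(1))*(-12) = -17 + (-2/(1²) + 5/6)*(-12) = -17 + (-2/1 + 5*(⅙))*(-12) = -17 + (-2*1 + ⅚)*(-12) = -17 + (-2 + ⅚)*(-12) = -17 - 7/6*(-12) = -17 + 14 = -3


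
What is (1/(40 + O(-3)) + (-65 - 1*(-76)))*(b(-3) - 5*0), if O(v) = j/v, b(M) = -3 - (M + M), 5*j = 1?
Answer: 19812/599 ≈ 33.075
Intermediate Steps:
j = ⅕ (j = (⅕)*1 = ⅕ ≈ 0.20000)
b(M) = -3 - 2*M
O(v) = 1/(5*v)
(1/(40 + O(-3)) + (-65 - 1*(-76)))*(b(-3) - 5*0) = (1/(40 + (⅕)/(-3)) + (-65 - 1*(-76)))*((-3 - 2*(-3)) - 5*0) = (1/(40 + (⅕)*(-⅓)) + (-65 + 76))*((-3 + 6) - 1*0) = (1/(40 - 1/15) + 11)*(3 + 0) = (1/(599/15) + 11)*3 = (15/599 + 11)*3 = (6604/599)*3 = 19812/599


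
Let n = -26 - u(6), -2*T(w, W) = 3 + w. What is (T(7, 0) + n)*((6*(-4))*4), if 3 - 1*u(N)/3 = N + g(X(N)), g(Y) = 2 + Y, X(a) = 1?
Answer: 1248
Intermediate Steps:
T(w, W) = -3/2 - w/2 (T(w, W) = -(3 + w)/2 = -3/2 - w/2)
u(N) = -3*N (u(N) = 9 - 3*(N + (2 + 1)) = 9 - 3*(N + 3) = 9 - 3*(3 + N) = 9 + (-9 - 3*N) = -3*N)
n = -8 (n = -26 - (-3)*6 = -26 - 1*(-18) = -26 + 18 = -8)
(T(7, 0) + n)*((6*(-4))*4) = ((-3/2 - ½*7) - 8)*((6*(-4))*4) = ((-3/2 - 7/2) - 8)*(-24*4) = (-5 - 8)*(-96) = -13*(-96) = 1248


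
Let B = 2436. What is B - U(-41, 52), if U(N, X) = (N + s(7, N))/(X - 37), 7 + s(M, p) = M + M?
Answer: 36574/15 ≈ 2438.3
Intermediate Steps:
s(M, p) = -7 + 2*M (s(M, p) = -7 + (M + M) = -7 + 2*M)
U(N, X) = (7 + N)/(-37 + X) (U(N, X) = (N + (-7 + 2*7))/(X - 37) = (N + (-7 + 14))/(-37 + X) = (N + 7)/(-37 + X) = (7 + N)/(-37 + X))
B - U(-41, 52) = 2436 - (7 - 41)/(-37 + 52) = 2436 - (-34)/15 = 2436 - 1*(-34/15) = 2436 + 34/15 = 36574/15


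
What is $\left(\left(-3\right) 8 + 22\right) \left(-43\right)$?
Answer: $86$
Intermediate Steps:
$\left(\left(-3\right) 8 + 22\right) \left(-43\right) = \left(-24 + 22\right) \left(-43\right) = \left(-2\right) \left(-43\right) = 86$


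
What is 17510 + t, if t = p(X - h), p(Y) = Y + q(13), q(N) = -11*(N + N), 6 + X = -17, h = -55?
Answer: 17256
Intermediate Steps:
X = -23 (X = -6 - 17 = -23)
q(N) = -22*N
p(Y) = -286 + Y (p(Y) = Y - 22*13 = Y - 286 = -286 + Y)
t = -254 (t = -286 + (-23 - 1*(-55)) = -286 + (-23 + 55) = -286 + 32 = -254)
17510 + t = 17510 - 254 = 17256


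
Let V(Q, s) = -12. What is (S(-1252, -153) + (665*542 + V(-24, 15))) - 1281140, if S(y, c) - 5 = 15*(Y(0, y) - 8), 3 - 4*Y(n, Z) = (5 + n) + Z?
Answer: -1832299/2 ≈ -9.1615e+5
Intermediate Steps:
Y(n, Z) = -½ - Z/4 - n/4 (Y(n, Z) = ¾ - ((5 + n) + Z)/4 = ¾ - (5 + Z + n)/4 = ¾ + (-5/4 - Z/4 - n/4) = -½ - Z/4 - n/4)
S(y, c) = -245/2 - 15*y/4 (S(y, c) = 5 + 15*((-½ - y/4 - ¼*0) - 8) = 5 + 15*((-½ - y/4 + 0) - 8) = 5 + 15*((-½ - y/4) - 8) = 5 + 15*(-17/2 - y/4) = 5 + (-255/2 - 15*y/4) = -245/2 - 15*y/4)
(S(-1252, -153) + (665*542 + V(-24, 15))) - 1281140 = ((-245/2 - 15/4*(-1252)) + (665*542 - 12)) - 1281140 = ((-245/2 + 4695) + (360430 - 12)) - 1281140 = (9145/2 + 360418) - 1281140 = 729981/2 - 1281140 = -1832299/2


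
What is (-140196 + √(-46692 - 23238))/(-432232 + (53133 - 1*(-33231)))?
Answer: 35049/86467 - 3*I*√7770/345868 ≈ 0.40535 - 0.00076458*I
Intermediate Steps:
(-140196 + √(-46692 - 23238))/(-432232 + (53133 - 1*(-33231))) = (-140196 + √(-69930))/(-432232 + (53133 + 33231)) = (-140196 + 3*I*√7770)/(-432232 + 86364) = (-140196 + 3*I*√7770)/(-345868) = (-140196 + 3*I*√7770)*(-1/345868) = 35049/86467 - 3*I*√7770/345868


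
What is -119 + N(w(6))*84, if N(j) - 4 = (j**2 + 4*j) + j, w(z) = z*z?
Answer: 124201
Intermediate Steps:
w(z) = z**2
N(j) = 4 + j**2 + 5*j (N(j) = 4 + ((j**2 + 4*j) + j) = 4 + (j**2 + 5*j) = 4 + j**2 + 5*j)
-119 + N(w(6))*84 = -119 + (4 + (6**2)**2 + 5*6**2)*84 = -119 + (4 + 36**2 + 5*36)*84 = -119 + (4 + 1296 + 180)*84 = -119 + 1480*84 = -119 + 124320 = 124201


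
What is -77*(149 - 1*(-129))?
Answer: -21406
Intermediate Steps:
-77*(149 - 1*(-129)) = -77*(149 + 129) = -77*278 = -21406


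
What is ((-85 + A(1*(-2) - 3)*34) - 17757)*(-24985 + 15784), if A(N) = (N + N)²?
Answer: 132880842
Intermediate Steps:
A(N) = 4*N² (A(N) = (2*N)² = 4*N²)
((-85 + A(1*(-2) - 3)*34) - 17757)*(-24985 + 15784) = ((-85 + (4*(1*(-2) - 3)²)*34) - 17757)*(-24985 + 15784) = ((-85 + (4*(-2 - 3)²)*34) - 17757)*(-9201) = ((-85 + (4*(-5)²)*34) - 17757)*(-9201) = ((-85 + (4*25)*34) - 17757)*(-9201) = ((-85 + 100*34) - 17757)*(-9201) = ((-85 + 3400) - 17757)*(-9201) = (3315 - 17757)*(-9201) = -14442*(-9201) = 132880842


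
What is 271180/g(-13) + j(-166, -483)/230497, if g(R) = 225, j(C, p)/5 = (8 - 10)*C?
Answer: 12501309992/10372365 ≈ 1205.3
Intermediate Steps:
j(C, p) = -10*C (j(C, p) = 5*((8 - 10)*C) = 5*(-2*C) = -10*C)
271180/g(-13) + j(-166, -483)/230497 = 271180/225 - 10*(-166)/230497 = 271180*(1/225) + 1660*(1/230497) = 54236/45 + 1660/230497 = 12501309992/10372365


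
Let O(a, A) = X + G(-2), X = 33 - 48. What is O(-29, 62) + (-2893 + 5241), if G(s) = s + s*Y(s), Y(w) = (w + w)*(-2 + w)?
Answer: 2299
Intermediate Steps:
Y(w) = 2*w*(-2 + w) (Y(w) = (2*w)*(-2 + w) = 2*w*(-2 + w))
X = -15
G(s) = s + 2*s²*(-2 + s) (G(s) = s + s*(2*s*(-2 + s)) = s + 2*s²*(-2 + s))
O(a, A) = -49 (O(a, A) = -15 - 2*(1 + 2*(-2)*(-2 - 2)) = -15 - 2*(1 + 2*(-2)*(-4)) = -15 - 2*(1 + 16) = -15 - 2*17 = -15 - 34 = -49)
O(-29, 62) + (-2893 + 5241) = -49 + (-2893 + 5241) = -49 + 2348 = 2299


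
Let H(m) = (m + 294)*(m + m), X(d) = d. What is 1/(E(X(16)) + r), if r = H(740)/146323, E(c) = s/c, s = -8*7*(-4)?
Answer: 146323/3578842 ≈ 0.040886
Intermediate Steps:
s = 224 (s = -56*(-4) = 224)
H(m) = 2*m*(294 + m) (H(m) = (294 + m)*(2*m) = 2*m*(294 + m))
E(c) = 224/c
r = 1530320/146323 (r = (2*740*(294 + 740))/146323 = (2*740*1034)*(1/146323) = 1530320*(1/146323) = 1530320/146323 ≈ 10.459)
1/(E(X(16)) + r) = 1/(224/16 + 1530320/146323) = 1/(224*(1/16) + 1530320/146323) = 1/(14 + 1530320/146323) = 1/(3578842/146323) = 146323/3578842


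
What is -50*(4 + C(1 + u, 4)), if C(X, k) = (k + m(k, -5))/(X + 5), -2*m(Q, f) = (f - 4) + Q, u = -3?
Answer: -925/3 ≈ -308.33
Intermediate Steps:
m(Q, f) = 2 - Q/2 - f/2 (m(Q, f) = -((f - 4) + Q)/2 = -((-4 + f) + Q)/2 = -(-4 + Q + f)/2 = 2 - Q/2 - f/2)
C(X, k) = (9/2 + k/2)/(5 + X) (C(X, k) = (k + (2 - k/2 - ½*(-5)))/(X + 5) = (k + (2 - k/2 + 5/2))/(5 + X) = (k + (9/2 - k/2))/(5 + X) = (9/2 + k/2)/(5 + X))
-50*(4 + C(1 + u, 4)) = -50*(4 + (9 + 4)/(2*(5 + (1 - 3)))) = -50*(4 + (½)*13/(5 - 2)) = -50*(4 + (½)*13/3) = -50*(4 + (½)*(⅓)*13) = -50*(4 + 13/6) = -50*37/6 = -925/3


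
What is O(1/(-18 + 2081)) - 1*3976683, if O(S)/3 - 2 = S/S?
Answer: -3976674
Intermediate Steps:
O(S) = 9 (O(S) = 6 + 3*(S/S) = 6 + 3*1 = 6 + 3 = 9)
O(1/(-18 + 2081)) - 1*3976683 = 9 - 1*3976683 = 9 - 3976683 = -3976674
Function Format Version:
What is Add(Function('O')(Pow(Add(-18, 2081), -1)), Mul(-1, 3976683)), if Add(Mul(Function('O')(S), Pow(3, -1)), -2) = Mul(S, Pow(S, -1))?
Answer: -3976674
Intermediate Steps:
Function('O')(S) = 9 (Function('O')(S) = Add(6, Mul(3, Mul(S, Pow(S, -1)))) = Add(6, Mul(3, 1)) = Add(6, 3) = 9)
Add(Function('O')(Pow(Add(-18, 2081), -1)), Mul(-1, 3976683)) = Add(9, Mul(-1, 3976683)) = Add(9, -3976683) = -3976674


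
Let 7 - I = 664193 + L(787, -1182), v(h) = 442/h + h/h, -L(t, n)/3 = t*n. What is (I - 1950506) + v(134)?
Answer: -362161110/67 ≈ -5.4054e+6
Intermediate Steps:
L(t, n) = -3*n*t (L(t, n) = -3*t*n = -3*n*t)
v(h) = 1 + 442/h (v(h) = 442/h + 1 = 1 + 442/h)
I = -3454888 (I = 7 - (664193 - 3*(-1182)*787) = 7 - (664193 + 2790702) = 7 - 1*3454895 = 7 - 3454895 = -3454888)
(I - 1950506) + v(134) = (-3454888 - 1950506) + (442 + 134)/134 = -5405394 + (1/134)*576 = -5405394 + 288/67 = -362161110/67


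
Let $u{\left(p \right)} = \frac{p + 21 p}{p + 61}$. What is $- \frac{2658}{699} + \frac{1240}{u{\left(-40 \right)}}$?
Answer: $- \frac{171175}{5126} \approx -33.393$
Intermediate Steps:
$u{\left(p \right)} = \frac{22 p}{61 + p}$
$- \frac{2658}{699} + \frac{1240}{u{\left(-40 \right)}} = - \frac{2658}{699} + \frac{1240}{22 \left(-40\right) \frac{1}{61 - 40}} = \left(-2658\right) \frac{1}{699} + \frac{1240}{22 \left(-40\right) \frac{1}{21}} = - \frac{886}{233} + \frac{1240}{22 \left(-40\right) \frac{1}{21}} = - \frac{886}{233} + \frac{1240}{- \frac{880}{21}} = - \frac{886}{233} + 1240 \left(- \frac{21}{880}\right) = - \frac{886}{233} - \frac{651}{22} = - \frac{171175}{5126}$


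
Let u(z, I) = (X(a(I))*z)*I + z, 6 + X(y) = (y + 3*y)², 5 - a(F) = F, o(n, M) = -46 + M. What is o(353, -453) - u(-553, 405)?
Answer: 573349056264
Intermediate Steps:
a(F) = 5 - F
X(y) = -6 + 16*y² (X(y) = -6 + (y + 3*y)² = -6 + (4*y)² = -6 + 16*y²)
u(z, I) = z + I*z*(-6 + 16*(5 - I)²) (u(z, I) = ((-6 + 16*(5 - I)²)*z)*I + z = (z*(-6 + 16*(5 - I)²))*I + z = I*z*(-6 + 16*(5 - I)²) + z = z + I*z*(-6 + 16*(5 - I)²))
o(353, -453) - u(-553, 405) = (-46 - 453) - (-553)*(1 + 2*405*(-3 + 8*(-5 + 405)²)) = -499 - (-553)*(1 + 2*405*(-3 + 8*400²)) = -499 - (-553)*(1 + 2*405*(-3 + 8*160000)) = -499 - (-553)*(1 + 2*405*(-3 + 1280000)) = -499 - (-553)*(1 + 2*405*1279997) = -499 - (-553)*(1 + 1036797570) = -499 - (-553)*1036797571 = -499 - 1*(-573349056763) = -499 + 573349056763 = 573349056264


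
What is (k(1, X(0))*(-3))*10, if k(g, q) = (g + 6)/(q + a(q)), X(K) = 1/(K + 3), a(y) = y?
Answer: -315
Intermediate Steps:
X(K) = 1/(3 + K)
k(g, q) = (6 + g)/(2*q) (k(g, q) = (g + 6)/(q + q) = (6 + g)/((2*q)) = (6 + g)*(1/(2*q)) = (6 + g)/(2*q))
(k(1, X(0))*(-3))*10 = (((6 + 1)/(2*(1/(3 + 0))))*(-3))*10 = (((½)*7/1/3)*(-3))*10 = (((½)*7/(⅓))*(-3))*10 = (((½)*3*7)*(-3))*10 = ((21/2)*(-3))*10 = -63/2*10 = -315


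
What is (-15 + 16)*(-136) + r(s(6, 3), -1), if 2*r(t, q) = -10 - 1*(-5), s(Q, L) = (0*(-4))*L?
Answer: -277/2 ≈ -138.50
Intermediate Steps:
s(Q, L) = 0 (s(Q, L) = 0*L = 0)
r(t, q) = -5/2 (r(t, q) = (-10 - 1*(-5))/2 = (-10 + 5)/2 = (½)*(-5) = -5/2)
(-15 + 16)*(-136) + r(s(6, 3), -1) = (-15 + 16)*(-136) - 5/2 = 1*(-136) - 5/2 = -136 - 5/2 = -277/2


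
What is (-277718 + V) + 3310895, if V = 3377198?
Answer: 6410375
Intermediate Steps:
(-277718 + V) + 3310895 = (-277718 + 3377198) + 3310895 = 3099480 + 3310895 = 6410375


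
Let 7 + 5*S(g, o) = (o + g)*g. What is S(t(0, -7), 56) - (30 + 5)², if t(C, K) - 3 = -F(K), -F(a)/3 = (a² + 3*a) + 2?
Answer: 1545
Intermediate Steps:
F(a) = -6 - 9*a - 3*a² (F(a) = -3*((a² + 3*a) + 2) = -3*(2 + a² + 3*a) = -6 - 9*a - 3*a²)
t(C, K) = 9 + 3*K² + 9*K (t(C, K) = 3 - (-6 - 9*K - 3*K²) = 3 + (6 + 3*K² + 9*K) = 9 + 3*K² + 9*K)
S(g, o) = -7/5 + g*(g + o)/5 (S(g, o) = -7/5 + ((o + g)*g)/5 = -7/5 + ((g + o)*g)/5 = -7/5 + (g*(g + o))/5 = -7/5 + g*(g + o)/5)
S(t(0, -7), 56) - (30 + 5)² = (-7/5 + (9 + 3*(-7)² + 9*(-7))²/5 + (⅕)*(9 + 3*(-7)² + 9*(-7))*56) - (30 + 5)² = (-7/5 + (9 + 3*49 - 63)²/5 + (⅕)*(9 + 3*49 - 63)*56) - 1*35² = (-7/5 + (9 + 147 - 63)²/5 + (⅕)*(9 + 147 - 63)*56) - 1*1225 = (-7/5 + (⅕)*93² + (⅕)*93*56) - 1225 = (-7/5 + (⅕)*8649 + 5208/5) - 1225 = (-7/5 + 8649/5 + 5208/5) - 1225 = 2770 - 1225 = 1545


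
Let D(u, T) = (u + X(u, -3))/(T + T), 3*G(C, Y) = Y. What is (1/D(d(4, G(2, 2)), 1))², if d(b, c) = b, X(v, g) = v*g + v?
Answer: ¼ ≈ 0.25000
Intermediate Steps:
G(C, Y) = Y/3
X(v, g) = v + g*v (X(v, g) = g*v + v = v + g*v)
D(u, T) = -u/(2*T) (D(u, T) = (u + u*(1 - 3))/(T + T) = (u + u*(-2))/((2*T)) = (u - 2*u)*(1/(2*T)) = (-u)*(1/(2*T)) = -u/(2*T))
(1/D(d(4, G(2, 2)), 1))² = (1/(-½*4/1))² = (1/(-½*4*1))² = (1/(-2))² = (-½)² = ¼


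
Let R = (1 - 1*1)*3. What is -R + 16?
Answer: 16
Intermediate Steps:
R = 0 (R = (1 - 1)*3 = 0*3 = 0)
-R + 16 = -1*0 + 16 = 0 + 16 = 16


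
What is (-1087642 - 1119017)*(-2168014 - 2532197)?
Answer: 10371762905049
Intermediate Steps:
(-1087642 - 1119017)*(-2168014 - 2532197) = -2206659*(-4700211) = 10371762905049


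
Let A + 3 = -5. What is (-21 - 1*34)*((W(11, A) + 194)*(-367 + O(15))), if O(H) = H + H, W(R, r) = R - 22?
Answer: 3391905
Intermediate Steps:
A = -8 (A = -3 - 5 = -8)
W(R, r) = -22 + R
O(H) = 2*H
(-21 - 1*34)*((W(11, A) + 194)*(-367 + O(15))) = (-21 - 1*34)*(((-22 + 11) + 194)*(-367 + 2*15)) = (-21 - 34)*((-11 + 194)*(-367 + 30)) = -10065*(-337) = -55*(-61671) = 3391905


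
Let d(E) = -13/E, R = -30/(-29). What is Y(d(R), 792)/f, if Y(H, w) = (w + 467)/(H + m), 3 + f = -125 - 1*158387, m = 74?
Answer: -7554/58428629 ≈ -0.00012929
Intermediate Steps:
R = 30/29 (R = -30*(-1/29) = 30/29 ≈ 1.0345)
f = -158515 (f = -3 + (-125 - 1*158387) = -3 + (-125 - 158387) = -3 - 158512 = -158515)
Y(H, w) = (467 + w)/(74 + H) (Y(H, w) = (w + 467)/(H + 74) = (467 + w)/(74 + H))
Y(d(R), 792)/f = ((467 + 792)/(74 - 13/30/29))/(-158515) = (1259/(74 - 13*29/30))*(-1/158515) = (1259/(74 - 377/30))*(-1/158515) = (1259/(1843/30))*(-1/158515) = ((30/1843)*1259)*(-1/158515) = (37770/1843)*(-1/158515) = -7554/58428629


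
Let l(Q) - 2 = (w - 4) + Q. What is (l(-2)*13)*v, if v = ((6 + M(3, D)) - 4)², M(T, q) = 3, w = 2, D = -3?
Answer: -650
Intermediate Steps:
l(Q) = Q (l(Q) = 2 + ((2 - 4) + Q) = 2 + (-2 + Q) = Q)
v = 25 (v = ((6 + 3) - 4)² = (9 - 4)² = 5² = 25)
(l(-2)*13)*v = -2*13*25 = -26*25 = -650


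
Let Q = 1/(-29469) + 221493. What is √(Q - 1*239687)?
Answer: I*√15800069187903/29469 ≈ 134.89*I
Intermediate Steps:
Q = 6527177216/29469 (Q = -1/29469 + 221493 = 6527177216/29469 ≈ 2.2149e+5)
√(Q - 1*239687) = √(6527177216/29469 - 1*239687) = √(6527177216/29469 - 239687) = √(-536158987/29469) = I*√15800069187903/29469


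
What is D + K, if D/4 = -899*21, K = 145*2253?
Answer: 251169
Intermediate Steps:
K = 326685
D = -75516 (D = 4*(-899*21) = 4*(-18879) = -75516)
D + K = -75516 + 326685 = 251169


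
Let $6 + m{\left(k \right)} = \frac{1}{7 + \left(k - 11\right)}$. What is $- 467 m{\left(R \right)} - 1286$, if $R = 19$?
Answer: $\frac{22273}{15} \approx 1484.9$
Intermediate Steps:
$m{\left(k \right)} = -6 + \frac{1}{-4 + k}$ ($m{\left(k \right)} = -6 + \frac{1}{7 + \left(k - 11\right)} = -6 + \frac{1}{7 + \left(-11 + k\right)} = -6 + \frac{1}{-4 + k}$)
$- 467 m{\left(R \right)} - 1286 = - 467 \frac{25 - 114}{-4 + 19} - 1286 = - 467 \frac{25 - 114}{15} - 1286 = - 467 \cdot \frac{1}{15} \left(-89\right) - 1286 = \left(-467\right) \left(- \frac{89}{15}\right) - 1286 = \frac{41563}{15} - 1286 = \frac{22273}{15}$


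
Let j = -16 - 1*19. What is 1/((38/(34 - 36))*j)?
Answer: 1/665 ≈ 0.0015038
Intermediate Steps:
j = -35 (j = -16 - 19 = -35)
1/((38/(34 - 36))*j) = 1/((38/(34 - 36))*(-35)) = 1/((38/(-2))*(-35)) = 1/((38*(-½))*(-35)) = 1/(-19*(-35)) = 1/665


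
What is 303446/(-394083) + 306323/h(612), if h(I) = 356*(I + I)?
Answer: -25072085/374116128 ≈ -0.067017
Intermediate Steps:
h(I) = 712*I (h(I) = 356*(2*I) = 712*I)
303446/(-394083) + 306323/h(612) = 303446/(-394083) + 306323/((712*612)) = 303446*(-1/394083) + 306323/435744 = -303446/394083 + 306323*(1/435744) = -303446/394083 + 18019/25632 = -25072085/374116128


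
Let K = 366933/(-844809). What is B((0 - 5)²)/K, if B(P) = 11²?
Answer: -4867709/17473 ≈ -278.58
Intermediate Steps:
B(P) = 121
K = -17473/40229 (K = 366933*(-1/844809) = -17473/40229 ≈ -0.43434)
B((0 - 5)²)/K = 121/(-17473/40229) = 121*(-40229/17473) = -4867709/17473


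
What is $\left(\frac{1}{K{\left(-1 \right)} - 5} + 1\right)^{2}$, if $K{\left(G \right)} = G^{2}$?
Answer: $\frac{9}{16} \approx 0.5625$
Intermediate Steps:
$\left(\frac{1}{K{\left(-1 \right)} - 5} + 1\right)^{2} = \left(\frac{1}{\left(-1\right)^{2} - 5} + 1\right)^{2} = \left(\frac{1}{1 - 5} + 1\right)^{2} = \left(\frac{1}{-4} + 1\right)^{2} = \left(- \frac{1}{4} + 1\right)^{2} = \left(\frac{3}{4}\right)^{2} = \frac{9}{16}$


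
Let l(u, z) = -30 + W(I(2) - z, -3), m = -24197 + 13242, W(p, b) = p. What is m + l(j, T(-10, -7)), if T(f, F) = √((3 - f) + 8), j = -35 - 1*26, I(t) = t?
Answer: -10983 - √21 ≈ -10988.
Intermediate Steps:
j = -61 (j = -35 - 26 = -61)
T(f, F) = √(11 - f)
m = -10955
l(u, z) = -28 - z (l(u, z) = -30 + (2 - z) = -28 - z)
m + l(j, T(-10, -7)) = -10955 + (-28 - √(11 - 1*(-10))) = -10955 + (-28 - √(11 + 10)) = -10955 + (-28 - √21) = -10983 - √21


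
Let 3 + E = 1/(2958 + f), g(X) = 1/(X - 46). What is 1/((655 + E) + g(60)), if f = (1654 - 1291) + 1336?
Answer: 65198/42513767 ≈ 0.0015336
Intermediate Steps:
g(X) = 1/(-46 + X)
f = 1699 (f = 363 + 1336 = 1699)
E = -13970/4657 (E = -3 + 1/(2958 + 1699) = -3 + 1/4657 = -13970/4657 ≈ -2.9998)
1/((655 + E) + g(60)) = 1/((655 - 13970/4657) + 1/(-46 + 60)) = 1/(3036365/4657 + 1/14) = 1/(42513767/65198) = 65198/42513767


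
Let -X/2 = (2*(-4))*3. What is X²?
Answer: 2304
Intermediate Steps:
X = 48 (X = -2*2*(-4)*3 = -(-16)*3 = -2*(-24) = 48)
X² = 48² = 2304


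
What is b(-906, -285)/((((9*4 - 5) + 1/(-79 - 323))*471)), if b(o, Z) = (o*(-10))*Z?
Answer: -346001400/1956377 ≈ -176.86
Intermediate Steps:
b(o, Z) = -10*Z*o (b(o, Z) = (-10*o)*Z = -10*Z*o)
b(-906, -285)/((((9*4 - 5) + 1/(-79 - 323))*471)) = (-10*(-285)*(-906))/((((9*4 - 5) + 1/(-79 - 323))*471)) = -2582100*1/(471*((36 - 5) + 1/(-402))) = -2582100*1/(471*(31 - 1/402)) = -2582100/((12461/402)*471) = -2582100/1956377/134 = -2582100*134/1956377 = -346001400/1956377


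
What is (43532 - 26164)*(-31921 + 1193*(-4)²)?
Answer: -222883544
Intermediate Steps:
(43532 - 26164)*(-31921 + 1193*(-4)²) = 17368*(-31921 + 1193*16) = 17368*(-31921 + 19088) = 17368*(-12833) = -222883544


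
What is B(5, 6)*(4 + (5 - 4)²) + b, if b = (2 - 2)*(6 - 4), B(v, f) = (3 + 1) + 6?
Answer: 50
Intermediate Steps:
B(v, f) = 10 (B(v, f) = 4 + 6 = 10)
b = 0 (b = 0*2 = 0)
B(5, 6)*(4 + (5 - 4)²) + b = 10*(4 + (5 - 4)²) + 0 = 10*(4 + 1²) + 0 = 10*(4 + 1) + 0 = 10*5 + 0 = 50 + 0 = 50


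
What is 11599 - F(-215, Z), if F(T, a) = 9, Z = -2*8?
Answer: 11590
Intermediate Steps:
Z = -16
11599 - F(-215, Z) = 11599 - 1*9 = 11599 - 9 = 11590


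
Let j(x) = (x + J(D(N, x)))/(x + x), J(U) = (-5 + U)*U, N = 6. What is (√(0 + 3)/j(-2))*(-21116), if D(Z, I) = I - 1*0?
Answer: 21116*√3/3 ≈ 12191.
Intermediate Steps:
D(Z, I) = I (D(Z, I) = I + 0 = I)
J(U) = U*(-5 + U)
j(x) = (x + x*(-5 + x))/(2*x) (j(x) = (x + x*(-5 + x))/(x + x) = (x + x*(-5 + x))/((2*x)) = (x + x*(-5 + x))*(1/(2*x)) = (x + x*(-5 + x))/(2*x))
(√(0 + 3)/j(-2))*(-21116) = (√(0 + 3)/(-2 + (½)*(-2)))*(-21116) = (√3/(-2 - 1))*(-21116) = (√3/(-3))*(-21116) = (√3*(-⅓))*(-21116) = -√3/3*(-21116) = 21116*√3/3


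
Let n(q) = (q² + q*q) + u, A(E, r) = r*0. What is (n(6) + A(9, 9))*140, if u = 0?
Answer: 10080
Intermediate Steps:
A(E, r) = 0
n(q) = 2*q² (n(q) = (q² + q*q) + 0 = (q² + q²) + 0 = 2*q² + 0 = 2*q²)
(n(6) + A(9, 9))*140 = (2*6² + 0)*140 = (2*36 + 0)*140 = (72 + 0)*140 = 72*140 = 10080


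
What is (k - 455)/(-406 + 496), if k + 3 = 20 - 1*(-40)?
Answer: -199/45 ≈ -4.4222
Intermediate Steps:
k = 57 (k = -3 + (20 - 1*(-40)) = -3 + (20 + 40) = -3 + 60 = 57)
(k - 455)/(-406 + 496) = (57 - 455)/(-406 + 496) = -398/90 = -398*1/90 = -199/45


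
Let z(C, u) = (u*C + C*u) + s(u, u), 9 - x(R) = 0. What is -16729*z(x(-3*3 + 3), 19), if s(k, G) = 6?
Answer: -5821692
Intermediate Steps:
x(R) = 9 (x(R) = 9 - 1*0 = 9 + 0 = 9)
z(C, u) = 6 + 2*C*u (z(C, u) = (u*C + C*u) + 6 = (C*u + C*u) + 6 = 2*C*u + 6 = 6 + 2*C*u)
-16729*z(x(-3*3 + 3), 19) = -16729*(6 + 2*9*19) = -16729*(6 + 342) = -16729*348 = -5821692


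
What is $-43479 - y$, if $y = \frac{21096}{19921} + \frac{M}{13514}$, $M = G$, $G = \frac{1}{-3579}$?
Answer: $- \frac{41893521986060609}{963511158126} \approx -43480.0$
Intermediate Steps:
$G = - \frac{1}{3579} \approx -0.00027941$
$M = - \frac{1}{3579} \approx -0.00027941$
$y = \frac{1020341900255}{963511158126}$ ($y = \frac{21096}{19921} - \frac{1}{3579 \cdot 13514} = 21096 \cdot \frac{1}{19921} - \frac{1}{48366606} = \frac{21096}{19921} - \frac{1}{48366606} = \frac{1020341900255}{963511158126} \approx 1.059$)
$-43479 - y = -43479 - \frac{1020341900255}{963511158126} = - \frac{41893521986060609}{963511158126}$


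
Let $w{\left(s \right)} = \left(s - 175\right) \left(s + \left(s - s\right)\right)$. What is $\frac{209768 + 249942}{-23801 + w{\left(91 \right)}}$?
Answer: $- \frac{91942}{6289} \approx -14.619$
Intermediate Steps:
$w{\left(s \right)} = s \left(-175 + s\right)$ ($w{\left(s \right)} = \left(-175 + s\right) \left(s + 0\right) = \left(-175 + s\right) s = s \left(-175 + s\right)$)
$\frac{209768 + 249942}{-23801 + w{\left(91 \right)}} = \frac{209768 + 249942}{-23801 + 91 \left(-175 + 91\right)} = \frac{459710}{-23801 + 91 \left(-84\right)} = \frac{459710}{-23801 - 7644} = \frac{459710}{-31445} = 459710 \left(- \frac{1}{31445}\right) = - \frac{91942}{6289}$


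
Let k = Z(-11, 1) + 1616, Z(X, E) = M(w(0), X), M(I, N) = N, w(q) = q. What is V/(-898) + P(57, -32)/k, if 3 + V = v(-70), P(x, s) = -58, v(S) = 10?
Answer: -63319/1441290 ≈ -0.043932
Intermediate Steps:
Z(X, E) = X
V = 7 (V = -3 + 10 = 7)
k = 1605 (k = -11 + 1616 = 1605)
V/(-898) + P(57, -32)/k = 7/(-898) - 58/1605 = 7*(-1/898) - 58*1/1605 = -7/898 - 58/1605 = -63319/1441290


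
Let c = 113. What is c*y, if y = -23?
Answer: -2599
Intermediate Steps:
c*y = 113*(-23) = -2599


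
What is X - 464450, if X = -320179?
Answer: -784629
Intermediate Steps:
X - 464450 = -320179 - 464450 = -784629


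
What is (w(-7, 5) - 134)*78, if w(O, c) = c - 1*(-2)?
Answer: -9906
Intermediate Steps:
w(O, c) = 2 + c (w(O, c) = c + 2 = 2 + c)
(w(-7, 5) - 134)*78 = ((2 + 5) - 134)*78 = (7 - 134)*78 = -127*78 = -9906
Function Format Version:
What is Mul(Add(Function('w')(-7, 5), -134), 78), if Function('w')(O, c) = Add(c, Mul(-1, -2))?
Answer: -9906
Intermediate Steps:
Function('w')(O, c) = Add(2, c) (Function('w')(O, c) = Add(c, 2) = Add(2, c))
Mul(Add(Function('w')(-7, 5), -134), 78) = Mul(Add(Add(2, 5), -134), 78) = Mul(Add(7, -134), 78) = Mul(-127, 78) = -9906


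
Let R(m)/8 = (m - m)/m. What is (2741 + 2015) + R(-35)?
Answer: 4756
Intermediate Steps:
R(m) = 0 (R(m) = 8*((m - m)/m) = 8*(0/m) = 8*0 = 0)
(2741 + 2015) + R(-35) = (2741 + 2015) + 0 = 4756 + 0 = 4756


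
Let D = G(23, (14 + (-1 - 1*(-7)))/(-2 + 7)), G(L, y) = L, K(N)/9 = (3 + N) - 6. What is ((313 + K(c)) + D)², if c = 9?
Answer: 152100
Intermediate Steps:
K(N) = -27 + 9*N (K(N) = 9*((3 + N) - 6) = 9*(-3 + N) = -27 + 9*N)
D = 23
((313 + K(c)) + D)² = ((313 + (-27 + 9*9)) + 23)² = ((313 + (-27 + 81)) + 23)² = ((313 + 54) + 23)² = (367 + 23)² = 390² = 152100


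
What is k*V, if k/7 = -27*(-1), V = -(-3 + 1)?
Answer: 378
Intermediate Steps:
V = 2 (V = -1*(-2) = 2)
k = 189 (k = 7*(-27*(-1)) = 7*27 = 189)
k*V = 189*2 = 378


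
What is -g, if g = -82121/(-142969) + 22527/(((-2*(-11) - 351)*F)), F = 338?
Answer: -5911356779/15898438738 ≈ -0.37182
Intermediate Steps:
g = 5911356779/15898438738 (g = -82121/(-142969) + 22527/(((-2*(-11) - 351)*338)) = -82121*(-1/142969) + 22527/(((22 - 351)*338)) = 82121/142969 + 22527/((-329*338)) = 82121/142969 + 22527/(-111202) = 82121/142969 + 22527*(-1/111202) = 82121/142969 - 22527/111202 = 5911356779/15898438738 ≈ 0.37182)
-g = -1*5911356779/15898438738 = -5911356779/15898438738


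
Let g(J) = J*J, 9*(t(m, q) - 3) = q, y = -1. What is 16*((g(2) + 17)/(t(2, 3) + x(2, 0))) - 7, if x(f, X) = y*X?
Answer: 469/5 ≈ 93.800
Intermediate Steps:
t(m, q) = 3 + q/9
x(f, X) = -X
g(J) = J²
16*((g(2) + 17)/(t(2, 3) + x(2, 0))) - 7 = 16*((2² + 17)/((3 + (⅑)*3) - 1*0)) - 7 = 16*((4 + 17)/((3 + ⅓) + 0)) - 7 = 16*(21/(10/3 + 0)) - 7 = 16*(21/(10/3)) - 7 = 16*(21*(3/10)) - 7 = 16*(63/10) - 7 = 504/5 - 7 = 469/5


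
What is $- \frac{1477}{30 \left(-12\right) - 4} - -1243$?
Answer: $\frac{64847}{52} \approx 1247.1$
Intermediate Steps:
$- \frac{1477}{30 \left(-12\right) - 4} - -1243 = - \frac{1477}{-360 - 4} + 1243 = - \frac{1477}{-364} + 1243 = \left(-1477\right) \left(- \frac{1}{364}\right) + 1243 = \frac{211}{52} + 1243 = \frac{64847}{52}$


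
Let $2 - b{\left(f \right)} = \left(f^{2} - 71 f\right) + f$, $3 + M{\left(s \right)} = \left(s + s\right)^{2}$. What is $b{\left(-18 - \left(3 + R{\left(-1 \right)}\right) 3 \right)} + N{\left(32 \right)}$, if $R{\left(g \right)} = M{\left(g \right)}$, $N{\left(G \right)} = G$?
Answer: $-2966$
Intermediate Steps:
$M{\left(s \right)} = -3 + 4 s^{2}$ ($M{\left(s \right)} = -3 + \left(s + s\right)^{2} = -3 + \left(2 s\right)^{2} = -3 + 4 s^{2}$)
$R{\left(g \right)} = -3 + 4 g^{2}$
$b{\left(f \right)} = 2 - f^{2} + 70 f$ ($b{\left(f \right)} = 2 - \left(\left(f^{2} - 71 f\right) + f\right) = 2 - \left(f^{2} - 70 f\right) = 2 - f^{2} + 70 f$)
$b{\left(-18 - \left(3 + R{\left(-1 \right)}\right) 3 \right)} + N{\left(32 \right)} = \left(2 - \left(-18 - \left(3 - \left(3 - 4 \left(-1\right)^{2}\right)\right) 3\right)^{2} + 70 \left(-18 - \left(3 - \left(3 - 4 \left(-1\right)^{2}\right)\right) 3\right)\right) + 32 = \left(2 - \left(-18 - \left(3 + \left(-3 + 4 \cdot 1\right)\right) 3\right)^{2} + 70 \left(-18 - \left(3 + \left(-3 + 4 \cdot 1\right)\right) 3\right)\right) + 32 = \left(2 - \left(-18 - \left(3 + \left(-3 + 4\right)\right) 3\right)^{2} + 70 \left(-18 - \left(3 + \left(-3 + 4\right)\right) 3\right)\right) + 32 = \left(2 - \left(-18 - \left(3 + 1\right) 3\right)^{2} + 70 \left(-18 - \left(3 + 1\right) 3\right)\right) + 32 = \left(2 - \left(-18 - 4 \cdot 3\right)^{2} + 70 \left(-18 - 4 \cdot 3\right)\right) + 32 = \left(2 - \left(-18 - 12\right)^{2} + 70 \left(-18 - 12\right)\right) + 32 = \left(2 - \left(-30\right)^{2} + 70 \left(-30\right)\right) + 32 = \left(2 - 900 - 2100\right) + 32 = -2998 + 32 = -2966$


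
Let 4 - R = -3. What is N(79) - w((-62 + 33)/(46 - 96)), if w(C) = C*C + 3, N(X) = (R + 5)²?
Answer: 351659/2500 ≈ 140.66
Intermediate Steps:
R = 7 (R = 4 - 1*(-3) = 4 + 3 = 7)
N(X) = 144 (N(X) = (7 + 5)² = 12² = 144)
w(C) = 3 + C² (w(C) = C² + 3 = 3 + C²)
N(79) - w((-62 + 33)/(46 - 96)) = 144 - (3 + ((-62 + 33)/(46 - 96))²) = 144 - (3 + (-29/(-50))²) = 144 - (3 + (-29*(-1/50))²) = 144 - (3 + (29/50)²) = 144 - (3 + 841/2500) = 144 - 1*8341/2500 = 144 - 8341/2500 = 351659/2500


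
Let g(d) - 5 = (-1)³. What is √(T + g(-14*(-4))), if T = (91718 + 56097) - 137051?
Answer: 4*√673 ≈ 103.77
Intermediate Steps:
g(d) = 4 (g(d) = 5 + (-1)³ = 5 - 1 = 4)
T = 10764 (T = 147815 - 137051 = 10764)
√(T + g(-14*(-4))) = √(10764 + 4) = √10768 = 4*√673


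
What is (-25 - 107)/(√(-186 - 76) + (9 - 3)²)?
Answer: -2376/779 + 66*I*√262/779 ≈ -3.0501 + 1.3714*I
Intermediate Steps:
(-25 - 107)/(√(-186 - 76) + (9 - 3)²) = -132/(√(-262) + 6²) = -132/(I*√262 + 36) = -132/(36 + I*√262)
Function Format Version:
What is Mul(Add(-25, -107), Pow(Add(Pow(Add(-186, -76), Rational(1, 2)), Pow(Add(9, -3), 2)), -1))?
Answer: Add(Rational(-2376, 779), Mul(Rational(66, 779), I, Pow(262, Rational(1, 2)))) ≈ Add(-3.0501, Mul(1.3714, I))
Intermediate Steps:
Mul(Add(-25, -107), Pow(Add(Pow(Add(-186, -76), Rational(1, 2)), Pow(Add(9, -3), 2)), -1)) = Mul(-132, Pow(Add(Pow(-262, Rational(1, 2)), Pow(6, 2)), -1)) = Mul(-132, Pow(Add(Mul(I, Pow(262, Rational(1, 2))), 36), -1)) = Mul(-132, Pow(Add(36, Mul(I, Pow(262, Rational(1, 2)))), -1))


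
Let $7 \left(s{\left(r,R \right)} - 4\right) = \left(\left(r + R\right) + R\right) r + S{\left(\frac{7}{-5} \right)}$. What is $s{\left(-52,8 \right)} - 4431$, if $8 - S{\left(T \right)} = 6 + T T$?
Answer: $- \frac{727924}{175} \approx -4159.6$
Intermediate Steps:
$S{\left(T \right)} = 2 - T^{2}$ ($S{\left(T \right)} = 8 - \left(6 + T T\right) = 8 - \left(6 + T^{2}\right) = 2 - T^{2}$)
$s{\left(r,R \right)} = \frac{701}{175} + \frac{r \left(r + 2 R\right)}{7}$ ($s{\left(r,R \right)} = 4 + \frac{\left(\left(r + R\right) + R\right) r + \left(2 - \left(\frac{7}{-5}\right)^{2}\right)}{7} = 4 + \frac{\left(\left(R + r\right) + R\right) r + \left(2 - \left(7 \left(- \frac{1}{5}\right)\right)^{2}\right)}{7} = 4 + \frac{\left(r + 2 R\right) r + \left(2 - \left(- \frac{7}{5}\right)^{2}\right)}{7} = 4 + \frac{r \left(r + 2 R\right) + \left(2 - \frac{49}{25}\right)}{7} = 4 + \frac{r \left(r + 2 R\right) + \frac{1}{25}}{7} = 4 + \frac{\frac{1}{25} + r \left(r + 2 R\right)}{7} = 4 + \left(\frac{1}{175} + \frac{r \left(r + 2 R\right)}{7}\right) = \frac{701}{175} + \frac{r \left(r + 2 R\right)}{7}$)
$s{\left(-52,8 \right)} - 4431 = \left(\frac{701}{175} + \frac{\left(-52\right)^{2}}{7} + \frac{2}{7} \cdot 8 \left(-52\right)\right) - 4431 = \left(\frac{701}{175} + \frac{1}{7} \cdot 2704 - \frac{832}{7}\right) - 4431 = \left(\frac{701}{175} + \frac{2704}{7} - \frac{832}{7}\right) - 4431 = \frac{47501}{175} - 4431 = - \frac{727924}{175}$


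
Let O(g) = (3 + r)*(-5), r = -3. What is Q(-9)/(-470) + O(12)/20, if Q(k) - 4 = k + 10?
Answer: -1/94 ≈ -0.010638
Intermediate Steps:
O(g) = 0 (O(g) = (3 - 3)*(-5) = 0*(-5) = 0)
Q(k) = 14 + k (Q(k) = 4 + (k + 10) = 4 + (10 + k) = 14 + k)
Q(-9)/(-470) + O(12)/20 = (14 - 9)/(-470) + 0/20 = 5*(-1/470) + 0*(1/20) = -1/94 + 0 = -1/94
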